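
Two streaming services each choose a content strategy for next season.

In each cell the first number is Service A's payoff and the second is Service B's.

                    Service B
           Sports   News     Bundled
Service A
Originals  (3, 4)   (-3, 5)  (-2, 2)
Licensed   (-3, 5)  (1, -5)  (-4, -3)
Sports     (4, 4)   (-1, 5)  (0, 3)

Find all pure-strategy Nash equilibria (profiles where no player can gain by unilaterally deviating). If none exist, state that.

No pure-strategy Nash equilibrium.

Mark each player's best response to every combination of opponents' strategies; a profile where every player is best-responding is a pure Nash equilibrium.
Service A against Sports: payoffs 3, -3, 4 → best response Sports.
Service A against News: payoffs -3, 1, -1 → best response Licensed.
Service A against Bundled: payoffs -2, -4, 0 → best response Sports.
Service B against Originals: payoffs 4, 5, 2 → best response News.
Service B against Licensed: payoffs 5, -5, -3 → best response Sports.
Service B against Sports: payoffs 4, 5, 3 → best response News.
No profile is a mutual best response for all players.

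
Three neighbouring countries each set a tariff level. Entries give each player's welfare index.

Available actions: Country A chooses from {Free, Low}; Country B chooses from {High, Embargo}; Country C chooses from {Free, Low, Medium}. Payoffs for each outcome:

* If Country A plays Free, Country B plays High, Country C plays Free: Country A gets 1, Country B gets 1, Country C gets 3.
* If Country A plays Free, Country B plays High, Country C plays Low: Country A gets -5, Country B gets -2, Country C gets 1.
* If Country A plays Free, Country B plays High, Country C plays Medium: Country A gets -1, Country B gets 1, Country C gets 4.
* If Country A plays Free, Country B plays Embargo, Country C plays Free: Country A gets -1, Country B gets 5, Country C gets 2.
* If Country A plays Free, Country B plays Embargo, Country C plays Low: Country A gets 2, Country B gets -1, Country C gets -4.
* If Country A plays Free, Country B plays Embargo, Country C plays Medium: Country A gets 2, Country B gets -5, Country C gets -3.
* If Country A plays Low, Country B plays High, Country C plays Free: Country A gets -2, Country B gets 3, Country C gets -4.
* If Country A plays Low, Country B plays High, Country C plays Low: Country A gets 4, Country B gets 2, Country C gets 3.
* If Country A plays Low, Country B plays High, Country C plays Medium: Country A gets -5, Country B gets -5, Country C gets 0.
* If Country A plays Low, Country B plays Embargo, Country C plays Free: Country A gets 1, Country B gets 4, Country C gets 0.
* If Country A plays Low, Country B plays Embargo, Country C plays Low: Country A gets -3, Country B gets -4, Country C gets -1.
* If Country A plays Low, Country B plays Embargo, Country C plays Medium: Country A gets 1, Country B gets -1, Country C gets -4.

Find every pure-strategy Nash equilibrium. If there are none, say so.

The pure Nash equilibria are (Free, High, Medium) and (Low, High, Low) and (Low, Embargo, Free).

For each strategy profile, look for a profitable unilateral deviation.
(Free, High, Free): Country B can switch to Embargo (1 → 5). Not NE.
(Free, High, Low): Country A can switch to Low (-5 → 4). Not NE.
(Free, High, Medium): Country A gets -1, best alternative -5; Country B gets 1, best alternative -5; Country C gets 4, best alternative 3. No profitable deviation — NE.
(Free, Embargo, Free): Country A can switch to Low (-1 → 1). Not NE.
(Free, Embargo, Low): Country C can switch to Free (-4 → 2). Not NE.
(Free, Embargo, Medium): Country B can switch to High (-5 → 1). Not NE.
(Low, High, Free): Country A can switch to Free (-2 → 1). Not NE.
(Low, High, Low): Country A gets 4, best alternative -5; Country B gets 2, best alternative -4; Country C gets 3, best alternative 0. No profitable deviation — NE.
(Low, High, Medium): Country A can switch to Free (-5 → -1). Not NE.
(Low, Embargo, Free): Country A gets 1, best alternative -1; Country B gets 4, best alternative 3; Country C gets 0, best alternative -1. No profitable deviation — NE.
(Low, Embargo, Low): Country A can switch to Free (-3 → 2). Not NE.
(Low, Embargo, Medium): Country A can switch to Free (1 → 2). Not NE.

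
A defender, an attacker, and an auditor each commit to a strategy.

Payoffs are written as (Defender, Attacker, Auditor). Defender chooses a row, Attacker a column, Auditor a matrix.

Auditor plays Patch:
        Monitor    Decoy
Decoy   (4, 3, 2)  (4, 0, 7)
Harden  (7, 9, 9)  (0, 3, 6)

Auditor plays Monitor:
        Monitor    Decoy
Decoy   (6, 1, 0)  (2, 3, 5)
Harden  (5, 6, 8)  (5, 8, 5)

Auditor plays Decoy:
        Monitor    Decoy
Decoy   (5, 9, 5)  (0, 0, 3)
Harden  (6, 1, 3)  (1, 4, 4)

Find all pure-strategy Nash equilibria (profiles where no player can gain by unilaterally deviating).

Check each profile: it is a Nash equilibrium iff no player can strictly gain by switching unilaterally.
(Decoy, Monitor, Patch): Defender can switch to Harden (4 → 7). Not NE.
(Decoy, Monitor, Monitor): Attacker can switch to Decoy (1 → 3). Not NE.
(Decoy, Monitor, Decoy): Defender can switch to Harden (5 → 6). Not NE.
(Decoy, Decoy, Patch): Attacker can switch to Monitor (0 → 3). Not NE.
(Decoy, Decoy, Monitor): Defender can switch to Harden (2 → 5). Not NE.
(Decoy, Decoy, Decoy): Defender can switch to Harden (0 → 1). Not NE.
(Harden, Monitor, Patch): Defender gets 7, best alternative 4; Attacker gets 9, best alternative 3; Auditor gets 9, best alternative 8. No profitable deviation — NE.
(Harden, Monitor, Monitor): Defender can switch to Decoy (5 → 6). Not NE.
(Harden, Monitor, Decoy): Attacker can switch to Decoy (1 → 4). Not NE.
(Harden, Decoy, Patch): Defender can switch to Decoy (0 → 4). Not NE.
(Harden, Decoy, Monitor): Auditor can switch to Patch (5 → 6). Not NE.
(Harden, Decoy, Decoy): Auditor can switch to Patch (4 → 6). Not NE.

The unique pure-strategy Nash equilibrium is (Harden, Monitor, Patch).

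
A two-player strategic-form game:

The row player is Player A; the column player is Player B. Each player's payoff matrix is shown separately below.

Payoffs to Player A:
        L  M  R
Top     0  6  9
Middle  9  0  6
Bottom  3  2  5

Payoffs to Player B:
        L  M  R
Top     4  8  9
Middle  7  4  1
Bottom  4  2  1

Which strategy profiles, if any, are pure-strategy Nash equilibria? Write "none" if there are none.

Mark each player's best response to every combination of opponents' strategies; a profile where every player is best-responding is a pure Nash equilibrium.
Player A against L: payoffs 0, 9, 3 → best response Middle.
Player A against M: payoffs 6, 0, 2 → best response Top.
Player A against R: payoffs 9, 6, 5 → best response Top.
Player B against Top: payoffs 4, 8, 9 → best response R.
Player B against Middle: payoffs 7, 4, 1 → best response L.
Player B against Bottom: payoffs 4, 2, 1 → best response L.
Mutual best responses: (Top, R); (Middle, L).

Pure-strategy Nash equilibria: (Top, R); (Middle, L)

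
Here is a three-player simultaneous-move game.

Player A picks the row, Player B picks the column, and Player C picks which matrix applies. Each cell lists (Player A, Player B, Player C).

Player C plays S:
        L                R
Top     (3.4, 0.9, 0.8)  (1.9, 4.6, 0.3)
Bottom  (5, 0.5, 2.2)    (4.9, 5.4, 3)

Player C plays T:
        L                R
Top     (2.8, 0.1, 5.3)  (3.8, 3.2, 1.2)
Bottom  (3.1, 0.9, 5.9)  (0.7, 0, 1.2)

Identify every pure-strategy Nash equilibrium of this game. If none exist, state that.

For each strategy profile, look for a profitable unilateral deviation.
(Top, L, S): Player A can switch to Bottom (3.4 → 5). Not NE.
(Top, L, T): Player A can switch to Bottom (2.8 → 3.1). Not NE.
(Top, R, S): Player A can switch to Bottom (1.9 → 4.9). Not NE.
(Top, R, T): Player A gets 3.8, best alternative 0.7; Player B gets 3.2, best alternative 0.1; Player C gets 1.2, best alternative 0.3. No profitable deviation — NE.
(Bottom, L, S): Player B can switch to R (0.5 → 5.4). Not NE.
(Bottom, L, T): Player A gets 3.1, best alternative 2.8; Player B gets 0.9, best alternative 0; Player C gets 5.9, best alternative 2.2. No profitable deviation — NE.
(Bottom, R, S): Player A gets 4.9, best alternative 1.9; Player B gets 5.4, best alternative 0.5; Player C gets 3, best alternative 1.2. No profitable deviation — NE.
(Bottom, R, T): Player A can switch to Top (0.7 → 3.8). Not NE.

(Top, R, T); (Bottom, L, T); (Bottom, R, S)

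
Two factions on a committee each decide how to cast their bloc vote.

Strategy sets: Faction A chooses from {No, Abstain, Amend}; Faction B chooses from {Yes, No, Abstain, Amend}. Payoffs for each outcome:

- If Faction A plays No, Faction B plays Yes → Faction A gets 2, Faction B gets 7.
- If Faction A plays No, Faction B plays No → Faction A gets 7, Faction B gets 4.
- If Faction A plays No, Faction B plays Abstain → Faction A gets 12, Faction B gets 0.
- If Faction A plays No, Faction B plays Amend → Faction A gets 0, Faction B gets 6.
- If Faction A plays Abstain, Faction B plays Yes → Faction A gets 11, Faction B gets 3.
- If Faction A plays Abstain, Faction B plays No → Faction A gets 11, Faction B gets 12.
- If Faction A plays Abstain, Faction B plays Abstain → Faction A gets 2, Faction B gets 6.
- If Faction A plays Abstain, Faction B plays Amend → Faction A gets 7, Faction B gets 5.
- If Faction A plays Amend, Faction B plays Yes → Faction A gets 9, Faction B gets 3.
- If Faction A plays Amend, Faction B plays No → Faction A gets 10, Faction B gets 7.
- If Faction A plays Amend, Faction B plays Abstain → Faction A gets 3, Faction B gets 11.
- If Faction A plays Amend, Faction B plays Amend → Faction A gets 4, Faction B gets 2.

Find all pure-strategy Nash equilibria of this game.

Check each profile: it is a Nash equilibrium iff no player can strictly gain by switching unilaterally.
(No, Yes): Faction A can switch to Abstain (2 → 11). Not NE.
(No, No): Faction A can switch to Abstain (7 → 11). Not NE.
(No, Abstain): Faction B can switch to Yes (0 → 7). Not NE.
(No, Amend): Faction A can switch to Abstain (0 → 7). Not NE.
(Abstain, Yes): Faction B can switch to No (3 → 12). Not NE.
(Abstain, No): Faction A gets 11, best alternative 10; Faction B gets 12, best alternative 6. No profitable deviation — NE.
(Abstain, Abstain): Faction A can switch to No (2 → 12). Not NE.
(The remaining 5 profiles each have a profitable deviation by the same check.)

(Abstain, No)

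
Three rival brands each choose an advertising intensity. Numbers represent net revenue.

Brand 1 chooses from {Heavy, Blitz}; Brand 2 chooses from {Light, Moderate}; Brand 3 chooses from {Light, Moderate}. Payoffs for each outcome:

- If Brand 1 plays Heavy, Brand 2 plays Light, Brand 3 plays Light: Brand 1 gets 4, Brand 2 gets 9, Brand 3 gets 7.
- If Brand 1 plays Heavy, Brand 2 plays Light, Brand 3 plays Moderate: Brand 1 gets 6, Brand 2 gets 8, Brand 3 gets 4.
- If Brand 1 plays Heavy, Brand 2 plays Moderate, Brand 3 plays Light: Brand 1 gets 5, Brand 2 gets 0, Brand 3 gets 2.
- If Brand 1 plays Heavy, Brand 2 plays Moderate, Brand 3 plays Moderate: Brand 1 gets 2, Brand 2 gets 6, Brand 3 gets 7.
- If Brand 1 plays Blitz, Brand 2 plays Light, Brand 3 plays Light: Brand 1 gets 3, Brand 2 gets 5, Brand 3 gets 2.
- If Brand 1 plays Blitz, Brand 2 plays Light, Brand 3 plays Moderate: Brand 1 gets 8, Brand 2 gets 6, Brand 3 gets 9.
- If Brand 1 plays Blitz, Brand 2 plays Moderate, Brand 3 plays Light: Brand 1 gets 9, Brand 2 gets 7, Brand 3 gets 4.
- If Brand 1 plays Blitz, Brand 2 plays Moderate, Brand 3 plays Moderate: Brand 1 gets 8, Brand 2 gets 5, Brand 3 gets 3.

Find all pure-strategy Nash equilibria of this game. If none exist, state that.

Brand 1 against (Light, Light): payoffs 4, 3 → best response Heavy.
Brand 1 against (Light, Moderate): payoffs 6, 8 → best response Blitz.
Brand 1 against (Moderate, Light): payoffs 5, 9 → best response Blitz.
Brand 1 against (Moderate, Moderate): payoffs 2, 8 → best response Blitz.
Brand 2 against (Heavy, Light): payoffs 9, 0 → best response Light.
Brand 2 against (Heavy, Moderate): payoffs 8, 6 → best response Light.
Brand 2 against (Blitz, Light): payoffs 5, 7 → best response Moderate.
Brand 2 against (Blitz, Moderate): payoffs 6, 5 → best response Light.
Brand 3 against (Heavy, Light): payoffs 7, 4 → best response Light.
Brand 3 against (Heavy, Moderate): payoffs 2, 7 → best response Moderate.
Brand 3 against (Blitz, Light): payoffs 2, 9 → best response Moderate.
Brand 3 against (Blitz, Moderate): payoffs 4, 3 → best response Light.
Mutual best responses: (Heavy, Light, Light); (Blitz, Light, Moderate); (Blitz, Moderate, Light).

The pure Nash equilibria are (Heavy, Light, Light), (Blitz, Light, Moderate), (Blitz, Moderate, Light).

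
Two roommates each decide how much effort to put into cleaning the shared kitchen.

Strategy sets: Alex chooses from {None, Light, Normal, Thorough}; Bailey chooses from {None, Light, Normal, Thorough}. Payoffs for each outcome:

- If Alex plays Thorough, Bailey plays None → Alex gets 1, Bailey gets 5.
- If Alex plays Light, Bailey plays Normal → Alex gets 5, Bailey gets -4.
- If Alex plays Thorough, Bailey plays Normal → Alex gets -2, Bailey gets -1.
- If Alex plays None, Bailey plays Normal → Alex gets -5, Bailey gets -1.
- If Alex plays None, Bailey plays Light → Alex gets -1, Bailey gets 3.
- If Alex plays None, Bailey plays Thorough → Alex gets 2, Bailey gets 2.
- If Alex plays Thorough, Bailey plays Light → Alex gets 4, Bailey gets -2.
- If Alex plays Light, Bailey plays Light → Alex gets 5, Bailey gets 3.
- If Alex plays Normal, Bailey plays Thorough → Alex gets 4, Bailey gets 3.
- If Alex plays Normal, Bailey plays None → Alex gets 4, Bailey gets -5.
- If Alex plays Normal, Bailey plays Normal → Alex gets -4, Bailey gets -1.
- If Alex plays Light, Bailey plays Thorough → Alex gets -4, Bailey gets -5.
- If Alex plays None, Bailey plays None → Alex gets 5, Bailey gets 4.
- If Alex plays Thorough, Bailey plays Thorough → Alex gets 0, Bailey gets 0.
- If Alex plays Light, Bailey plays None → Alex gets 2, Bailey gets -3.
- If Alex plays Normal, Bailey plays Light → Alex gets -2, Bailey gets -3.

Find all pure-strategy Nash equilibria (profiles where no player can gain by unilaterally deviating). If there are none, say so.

The pure Nash equilibria are (None, None), (Light, Light), (Normal, Thorough).

Alex against None: payoffs 5, 2, 4, 1 → best response None.
Alex against Light: payoffs -1, 5, -2, 4 → best response Light.
Alex against Normal: payoffs -5, 5, -4, -2 → best response Light.
Alex against Thorough: payoffs 2, -4, 4, 0 → best response Normal.
Bailey against None: payoffs 4, 3, -1, 2 → best response None.
Bailey against Light: payoffs -3, 3, -4, -5 → best response Light.
Bailey against Normal: payoffs -5, -3, -1, 3 → best response Thorough.
Bailey against Thorough: payoffs 5, -2, -1, 0 → best response None.
Mutual best responses: (None, None); (Light, Light); (Normal, Thorough).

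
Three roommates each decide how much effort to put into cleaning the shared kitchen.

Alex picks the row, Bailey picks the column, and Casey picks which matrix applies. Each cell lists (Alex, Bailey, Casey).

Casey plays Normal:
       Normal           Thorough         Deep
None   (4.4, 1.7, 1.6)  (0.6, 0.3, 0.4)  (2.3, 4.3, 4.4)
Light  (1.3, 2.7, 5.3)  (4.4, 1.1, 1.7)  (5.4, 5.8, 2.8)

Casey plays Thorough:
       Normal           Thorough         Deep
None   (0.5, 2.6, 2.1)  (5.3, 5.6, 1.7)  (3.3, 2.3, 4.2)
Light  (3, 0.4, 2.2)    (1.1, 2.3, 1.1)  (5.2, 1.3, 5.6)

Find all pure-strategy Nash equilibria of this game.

For each strategy profile, look for a profitable unilateral deviation.
(None, Normal, Normal): Bailey can switch to Deep (1.7 → 4.3). Not NE.
(None, Normal, Thorough): Alex can switch to Light (0.5 → 3). Not NE.
(None, Thorough, Normal): Alex can switch to Light (0.6 → 4.4). Not NE.
(None, Thorough, Thorough): Alex gets 5.3, best alternative 1.1; Bailey gets 5.6, best alternative 2.6; Casey gets 1.7, best alternative 0.4. No profitable deviation — NE.
(None, Deep, Normal): Alex can switch to Light (2.3 → 5.4). Not NE.
(None, Deep, Thorough): Alex can switch to Light (3.3 → 5.2). Not NE.
(Light, Normal, Normal): Alex can switch to None (1.3 → 4.4). Not NE.
(Light, Normal, Thorough): Bailey can switch to Thorough (0.4 → 2.3). Not NE.
(Light, Thorough, Normal): Bailey can switch to Normal (1.1 → 2.7). Not NE.
(Light, Thorough, Thorough): Alex can switch to None (1.1 → 5.3). Not NE.
(Light, Deep, Normal): Casey can switch to Thorough (2.8 → 5.6). Not NE.
(Light, Deep, Thorough): Bailey can switch to Thorough (1.3 → 2.3). Not NE.

The unique pure-strategy Nash equilibrium is (None, Thorough, Thorough).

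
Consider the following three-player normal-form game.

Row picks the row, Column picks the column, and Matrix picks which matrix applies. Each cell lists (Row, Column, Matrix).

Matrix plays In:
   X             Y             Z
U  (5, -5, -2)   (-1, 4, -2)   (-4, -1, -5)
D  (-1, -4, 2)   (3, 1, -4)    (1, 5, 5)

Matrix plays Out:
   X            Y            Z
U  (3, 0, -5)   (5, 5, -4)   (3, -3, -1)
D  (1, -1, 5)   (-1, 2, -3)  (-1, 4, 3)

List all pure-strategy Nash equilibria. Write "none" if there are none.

(U, X, In): Column can switch to Y (-5 → 4). Not NE.
(U, X, Out): Column can switch to Y (0 → 5). Not NE.
(U, Y, In): Row can switch to D (-1 → 3). Not NE.
(U, Y, Out): Matrix can switch to In (-4 → -2). Not NE.
(U, Z, In): Row can switch to D (-4 → 1). Not NE.
(U, Z, Out): Column can switch to X (-3 → 0). Not NE.
(D, Z, In): Row gets 1, best alternative -4; Column gets 5, best alternative 1; Matrix gets 5, best alternative 3. No profitable deviation — NE.
(The remaining 5 profiles each have a profitable deviation by the same check.)

The unique pure-strategy Nash equilibrium is (D, Z, In).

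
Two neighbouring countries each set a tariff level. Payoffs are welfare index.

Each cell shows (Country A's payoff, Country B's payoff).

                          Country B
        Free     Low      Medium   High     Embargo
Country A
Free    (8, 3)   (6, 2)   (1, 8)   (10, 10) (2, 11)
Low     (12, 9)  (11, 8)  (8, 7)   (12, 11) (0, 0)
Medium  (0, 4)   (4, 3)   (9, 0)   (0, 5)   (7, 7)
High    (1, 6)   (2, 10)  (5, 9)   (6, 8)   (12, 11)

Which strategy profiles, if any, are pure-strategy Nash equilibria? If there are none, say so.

Country A against Free: payoffs 8, 12, 0, 1 → best response Low.
Country A against Low: payoffs 6, 11, 4, 2 → best response Low.
Country A against Medium: payoffs 1, 8, 9, 5 → best response Medium.
Country A against High: payoffs 10, 12, 0, 6 → best response Low.
Country A against Embargo: payoffs 2, 0, 7, 12 → best response High.
Country B against Free: payoffs 3, 2, 8, 10, 11 → best response Embargo.
Country B against Low: payoffs 9, 8, 7, 11, 0 → best response High.
Country B against Medium: payoffs 4, 3, 0, 5, 7 → best response Embargo.
Country B against High: payoffs 6, 10, 9, 8, 11 → best response Embargo.
Mutual best responses: (Low, High); (High, Embargo).

Pure-strategy Nash equilibria: (Low, High) and (High, Embargo)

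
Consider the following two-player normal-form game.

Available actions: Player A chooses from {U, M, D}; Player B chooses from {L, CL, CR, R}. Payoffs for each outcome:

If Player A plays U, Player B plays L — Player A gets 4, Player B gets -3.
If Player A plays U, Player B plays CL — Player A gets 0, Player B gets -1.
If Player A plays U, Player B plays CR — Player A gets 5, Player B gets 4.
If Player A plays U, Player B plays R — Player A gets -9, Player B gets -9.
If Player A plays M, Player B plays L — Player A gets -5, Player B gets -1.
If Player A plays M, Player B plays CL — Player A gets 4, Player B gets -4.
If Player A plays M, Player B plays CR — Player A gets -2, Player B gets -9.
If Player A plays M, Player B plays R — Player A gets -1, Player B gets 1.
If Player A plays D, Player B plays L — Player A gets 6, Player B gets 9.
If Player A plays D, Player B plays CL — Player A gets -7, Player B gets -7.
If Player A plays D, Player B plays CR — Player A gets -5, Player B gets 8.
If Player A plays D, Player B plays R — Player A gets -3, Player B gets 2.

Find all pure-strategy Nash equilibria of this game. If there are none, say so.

Pure-strategy Nash equilibria: (U, CR); (M, R); (D, L)

Player A against L: payoffs 4, -5, 6 → best response D.
Player A against CL: payoffs 0, 4, -7 → best response M.
Player A against CR: payoffs 5, -2, -5 → best response U.
Player A against R: payoffs -9, -1, -3 → best response M.
Player B against U: payoffs -3, -1, 4, -9 → best response CR.
Player B against M: payoffs -1, -4, -9, 1 → best response R.
Player B against D: payoffs 9, -7, 8, 2 → best response L.
Mutual best responses: (U, CR); (M, R); (D, L).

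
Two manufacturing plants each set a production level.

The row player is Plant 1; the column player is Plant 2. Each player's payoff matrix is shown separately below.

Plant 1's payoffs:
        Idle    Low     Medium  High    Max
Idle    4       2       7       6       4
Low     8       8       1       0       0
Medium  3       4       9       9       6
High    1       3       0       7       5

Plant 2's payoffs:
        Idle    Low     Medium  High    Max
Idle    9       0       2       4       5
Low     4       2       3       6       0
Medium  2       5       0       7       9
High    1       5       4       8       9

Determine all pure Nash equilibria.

Plant 1 against Idle: payoffs 4, 8, 3, 1 → best response Low.
Plant 1 against Low: payoffs 2, 8, 4, 3 → best response Low.
Plant 1 against Medium: payoffs 7, 1, 9, 0 → best response Medium.
Plant 1 against High: payoffs 6, 0, 9, 7 → best response Medium.
Plant 1 against Max: payoffs 4, 0, 6, 5 → best response Medium.
Plant 2 against Idle: payoffs 9, 0, 2, 4, 5 → best response Idle.
Plant 2 against Low: payoffs 4, 2, 3, 6, 0 → best response High.
Plant 2 against Medium: payoffs 2, 5, 0, 7, 9 → best response Max.
Plant 2 against High: payoffs 1, 5, 4, 8, 9 → best response Max.
Mutual best responses: (Medium, Max).

Pure NE: (Medium, Max)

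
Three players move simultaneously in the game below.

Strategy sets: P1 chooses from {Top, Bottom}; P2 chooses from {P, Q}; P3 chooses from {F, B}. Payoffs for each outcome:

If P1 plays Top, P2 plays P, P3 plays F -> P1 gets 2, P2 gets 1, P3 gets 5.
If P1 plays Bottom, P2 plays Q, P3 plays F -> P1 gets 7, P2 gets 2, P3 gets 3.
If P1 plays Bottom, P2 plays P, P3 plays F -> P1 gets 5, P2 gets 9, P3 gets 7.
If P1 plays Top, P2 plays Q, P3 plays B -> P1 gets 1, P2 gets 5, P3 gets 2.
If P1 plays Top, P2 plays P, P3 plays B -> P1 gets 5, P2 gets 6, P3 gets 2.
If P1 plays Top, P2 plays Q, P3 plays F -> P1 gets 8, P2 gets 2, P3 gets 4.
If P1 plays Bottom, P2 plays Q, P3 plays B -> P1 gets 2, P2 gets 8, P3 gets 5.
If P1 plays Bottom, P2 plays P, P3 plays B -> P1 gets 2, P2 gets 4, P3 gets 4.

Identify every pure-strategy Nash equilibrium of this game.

The pure Nash equilibria are (Top, Q, F); (Bottom, P, F); (Bottom, Q, B).

(Top, P, F): P1 can switch to Bottom (2 → 5). Not NE.
(Top, P, B): P3 can switch to F (2 → 5). Not NE.
(Top, Q, F): P1 gets 8, best alternative 7; P2 gets 2, best alternative 1; P3 gets 4, best alternative 2. No profitable deviation — NE.
(Top, Q, B): P1 can switch to Bottom (1 → 2). Not NE.
(Bottom, P, F): P1 gets 5, best alternative 2; P2 gets 9, best alternative 2; P3 gets 7, best alternative 4. No profitable deviation — NE.
(Bottom, P, B): P1 can switch to Top (2 → 5). Not NE.
(Bottom, Q, F): P1 can switch to Top (7 → 8). Not NE.
(Bottom, Q, B): P1 gets 2, best alternative 1; P2 gets 8, best alternative 4; P3 gets 5, best alternative 3. No profitable deviation — NE.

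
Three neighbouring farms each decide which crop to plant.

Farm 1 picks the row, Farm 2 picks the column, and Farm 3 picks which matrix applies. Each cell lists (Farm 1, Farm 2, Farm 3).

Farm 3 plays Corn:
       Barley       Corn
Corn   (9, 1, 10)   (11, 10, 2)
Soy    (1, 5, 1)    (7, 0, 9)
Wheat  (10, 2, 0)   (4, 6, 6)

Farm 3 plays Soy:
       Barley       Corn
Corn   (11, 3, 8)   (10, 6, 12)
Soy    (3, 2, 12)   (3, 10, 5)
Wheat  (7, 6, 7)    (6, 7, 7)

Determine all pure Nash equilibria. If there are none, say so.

Farm 1 against (Barley, Corn): payoffs 9, 1, 10 → best response Wheat.
Farm 1 against (Barley, Soy): payoffs 11, 3, 7 → best response Corn.
Farm 1 against (Corn, Corn): payoffs 11, 7, 4 → best response Corn.
Farm 1 against (Corn, Soy): payoffs 10, 3, 6 → best response Corn.
Farm 2 against (Corn, Corn): payoffs 1, 10 → best response Corn.
Farm 2 against (Corn, Soy): payoffs 3, 6 → best response Corn.
Farm 2 against (Soy, Corn): payoffs 5, 0 → best response Barley.
Farm 2 against (Soy, Soy): payoffs 2, 10 → best response Corn.
Farm 2 against (Wheat, Corn): payoffs 2, 6 → best response Corn.
Farm 2 against (Wheat, Soy): payoffs 6, 7 → best response Corn.
Farm 3 against (Corn, Barley): payoffs 10, 8 → best response Corn.
Farm 3 against (Corn, Corn): payoffs 2, 12 → best response Soy.
Farm 3 against (Soy, Barley): payoffs 1, 12 → best response Soy.
Farm 3 against (Soy, Corn): payoffs 9, 5 → best response Corn.
Farm 3 against (Wheat, Barley): payoffs 0, 7 → best response Soy.
Farm 3 against (Wheat, Corn): payoffs 6, 7 → best response Soy.
Mutual best responses: (Corn, Corn, Soy).

The unique pure-strategy Nash equilibrium is (Corn, Corn, Soy).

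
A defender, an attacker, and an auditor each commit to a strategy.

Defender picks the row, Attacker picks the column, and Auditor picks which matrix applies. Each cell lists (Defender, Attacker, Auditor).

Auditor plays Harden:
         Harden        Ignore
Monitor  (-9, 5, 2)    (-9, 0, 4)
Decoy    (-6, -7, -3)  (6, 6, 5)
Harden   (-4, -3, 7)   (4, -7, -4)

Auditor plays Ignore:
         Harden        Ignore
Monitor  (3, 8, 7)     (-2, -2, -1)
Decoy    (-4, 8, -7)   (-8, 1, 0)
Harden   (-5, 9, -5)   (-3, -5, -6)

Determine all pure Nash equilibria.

Pure-strategy Nash equilibria: (Monitor, Harden, Ignore), (Decoy, Ignore, Harden), (Harden, Harden, Harden)

Defender against (Harden, Harden): payoffs -9, -6, -4 → best response Harden.
Defender against (Harden, Ignore): payoffs 3, -4, -5 → best response Monitor.
Defender against (Ignore, Harden): payoffs -9, 6, 4 → best response Decoy.
Defender against (Ignore, Ignore): payoffs -2, -8, -3 → best response Monitor.
Attacker against (Monitor, Harden): payoffs 5, 0 → best response Harden.
Attacker against (Monitor, Ignore): payoffs 8, -2 → best response Harden.
Attacker against (Decoy, Harden): payoffs -7, 6 → best response Ignore.
Attacker against (Decoy, Ignore): payoffs 8, 1 → best response Harden.
Attacker against (Harden, Harden): payoffs -3, -7 → best response Harden.
Attacker against (Harden, Ignore): payoffs 9, -5 → best response Harden.
Auditor against (Monitor, Harden): payoffs 2, 7 → best response Ignore.
Auditor against (Monitor, Ignore): payoffs 4, -1 → best response Harden.
Auditor against (Decoy, Harden): payoffs -3, -7 → best response Harden.
Auditor against (Decoy, Ignore): payoffs 5, 0 → best response Harden.
Auditor against (Harden, Harden): payoffs 7, -5 → best response Harden.
Auditor against (Harden, Ignore): payoffs -4, -6 → best response Harden.
Mutual best responses: (Monitor, Harden, Ignore); (Decoy, Ignore, Harden); (Harden, Harden, Harden).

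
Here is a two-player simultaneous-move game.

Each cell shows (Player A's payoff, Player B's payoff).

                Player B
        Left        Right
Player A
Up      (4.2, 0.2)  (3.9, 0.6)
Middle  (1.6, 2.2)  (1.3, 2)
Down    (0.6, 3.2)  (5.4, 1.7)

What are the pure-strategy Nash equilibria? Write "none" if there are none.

No pure-strategy Nash equilibrium.

Player A against Left: payoffs 4.2, 1.6, 0.6 → best response Up.
Player A against Right: payoffs 3.9, 1.3, 5.4 → best response Down.
Player B against Up: payoffs 0.2, 0.6 → best response Right.
Player B against Middle: payoffs 2.2, 2 → best response Left.
Player B against Down: payoffs 3.2, 1.7 → best response Left.
No profile is a mutual best response for all players.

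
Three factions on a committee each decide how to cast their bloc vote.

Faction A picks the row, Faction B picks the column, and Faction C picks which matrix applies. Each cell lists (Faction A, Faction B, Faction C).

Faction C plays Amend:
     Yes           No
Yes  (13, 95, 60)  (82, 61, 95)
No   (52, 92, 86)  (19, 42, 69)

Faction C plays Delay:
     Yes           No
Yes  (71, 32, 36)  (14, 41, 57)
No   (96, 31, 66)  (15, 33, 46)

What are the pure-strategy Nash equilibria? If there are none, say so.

The unique pure-strategy Nash equilibrium is (No, Yes, Amend).

For each player, find the best response to each opponent profile; mutual best responses are the pure NE.
Faction A against (Yes, Amend): payoffs 13, 52 → best response No.
Faction A against (Yes, Delay): payoffs 71, 96 → best response No.
Faction A against (No, Amend): payoffs 82, 19 → best response Yes.
Faction A against (No, Delay): payoffs 14, 15 → best response No.
Faction B against (Yes, Amend): payoffs 95, 61 → best response Yes.
Faction B against (Yes, Delay): payoffs 32, 41 → best response No.
Faction B against (No, Amend): payoffs 92, 42 → best response Yes.
Faction B against (No, Delay): payoffs 31, 33 → best response No.
Faction C against (Yes, Yes): payoffs 60, 36 → best response Amend.
Faction C against (Yes, No): payoffs 95, 57 → best response Amend.
Faction C against (No, Yes): payoffs 86, 66 → best response Amend.
Faction C against (No, No): payoffs 69, 46 → best response Amend.
Mutual best responses: (No, Yes, Amend).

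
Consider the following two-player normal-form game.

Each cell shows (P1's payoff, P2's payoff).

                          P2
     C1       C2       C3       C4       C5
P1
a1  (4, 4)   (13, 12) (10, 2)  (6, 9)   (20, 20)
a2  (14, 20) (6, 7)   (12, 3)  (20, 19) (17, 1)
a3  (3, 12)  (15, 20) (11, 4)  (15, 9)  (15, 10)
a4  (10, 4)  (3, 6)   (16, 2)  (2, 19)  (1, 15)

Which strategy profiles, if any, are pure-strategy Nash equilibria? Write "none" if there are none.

For each strategy profile, look for a profitable unilateral deviation.
(a1, C1): P1 can switch to a2 (4 → 14). Not NE.
(a1, C2): P1 can switch to a3 (13 → 15). Not NE.
(a1, C3): P1 can switch to a2 (10 → 12). Not NE.
(a1, C4): P1 can switch to a2 (6 → 20). Not NE.
(a1, C5): P1 gets 20, best alternative 17; P2 gets 20, best alternative 12. No profitable deviation — NE.
(a2, C1): P1 gets 14, best alternative 10; P2 gets 20, best alternative 19. No profitable deviation — NE.
(a2, C2): P1 can switch to a1 (6 → 13). Not NE.
(a2, C3): P1 can switch to a4 (12 → 16). Not NE.
(a2, C4): P2 can switch to C1 (19 → 20). Not NE.
(a2, C5): P1 can switch to a1 (17 → 20). Not NE.
(a3, C1): P1 can switch to a1 (3 → 4). Not NE.
(a3, C2): P1 gets 15, best alternative 13; P2 gets 20, best alternative 12. No profitable deviation — NE.
(a3, C3): P1 can switch to a2 (11 → 12). Not NE.
(The remaining 7 profiles each have a profitable deviation by the same check.)

Pure-strategy Nash equilibria: (a1, C5), (a2, C1), (a3, C2)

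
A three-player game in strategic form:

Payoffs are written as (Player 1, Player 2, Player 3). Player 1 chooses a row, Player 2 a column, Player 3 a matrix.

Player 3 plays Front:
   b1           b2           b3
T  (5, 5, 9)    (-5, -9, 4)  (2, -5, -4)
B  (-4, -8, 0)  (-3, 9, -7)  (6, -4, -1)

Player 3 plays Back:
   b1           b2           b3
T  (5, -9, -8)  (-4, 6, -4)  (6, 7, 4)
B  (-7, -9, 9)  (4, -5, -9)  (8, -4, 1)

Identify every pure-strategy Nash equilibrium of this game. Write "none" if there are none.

Mark each player's best response to every combination of opponents' strategies; a profile where every player is best-responding is a pure Nash equilibrium.
Player 1 against (b1, Front): payoffs 5, -4 → best response T.
Player 1 against (b1, Back): payoffs 5, -7 → best response T.
Player 1 against (b2, Front): payoffs -5, -3 → best response B.
Player 1 against (b2, Back): payoffs -4, 4 → best response B.
Player 1 against (b3, Front): payoffs 2, 6 → best response B.
Player 1 against (b3, Back): payoffs 6, 8 → best response B.
Player 2 against (T, Front): payoffs 5, -9, -5 → best response b1.
Player 2 against (T, Back): payoffs -9, 6, 7 → best response b3.
Player 2 against (B, Front): payoffs -8, 9, -4 → best response b2.
Player 2 against (B, Back): payoffs -9, -5, -4 → best response b3.
Player 3 against (T, b1): payoffs 9, -8 → best response Front.
Player 3 against (T, b2): payoffs 4, -4 → best response Front.
Player 3 against (T, b3): payoffs -4, 4 → best response Back.
Player 3 against (B, b1): payoffs 0, 9 → best response Back.
Player 3 against (B, b2): payoffs -7, -9 → best response Front.
Player 3 against (B, b3): payoffs -1, 1 → best response Back.
Mutual best responses: (T, b1, Front); (B, b2, Front); (B, b3, Back).

(T, b1, Front), (B, b2, Front), (B, b3, Back)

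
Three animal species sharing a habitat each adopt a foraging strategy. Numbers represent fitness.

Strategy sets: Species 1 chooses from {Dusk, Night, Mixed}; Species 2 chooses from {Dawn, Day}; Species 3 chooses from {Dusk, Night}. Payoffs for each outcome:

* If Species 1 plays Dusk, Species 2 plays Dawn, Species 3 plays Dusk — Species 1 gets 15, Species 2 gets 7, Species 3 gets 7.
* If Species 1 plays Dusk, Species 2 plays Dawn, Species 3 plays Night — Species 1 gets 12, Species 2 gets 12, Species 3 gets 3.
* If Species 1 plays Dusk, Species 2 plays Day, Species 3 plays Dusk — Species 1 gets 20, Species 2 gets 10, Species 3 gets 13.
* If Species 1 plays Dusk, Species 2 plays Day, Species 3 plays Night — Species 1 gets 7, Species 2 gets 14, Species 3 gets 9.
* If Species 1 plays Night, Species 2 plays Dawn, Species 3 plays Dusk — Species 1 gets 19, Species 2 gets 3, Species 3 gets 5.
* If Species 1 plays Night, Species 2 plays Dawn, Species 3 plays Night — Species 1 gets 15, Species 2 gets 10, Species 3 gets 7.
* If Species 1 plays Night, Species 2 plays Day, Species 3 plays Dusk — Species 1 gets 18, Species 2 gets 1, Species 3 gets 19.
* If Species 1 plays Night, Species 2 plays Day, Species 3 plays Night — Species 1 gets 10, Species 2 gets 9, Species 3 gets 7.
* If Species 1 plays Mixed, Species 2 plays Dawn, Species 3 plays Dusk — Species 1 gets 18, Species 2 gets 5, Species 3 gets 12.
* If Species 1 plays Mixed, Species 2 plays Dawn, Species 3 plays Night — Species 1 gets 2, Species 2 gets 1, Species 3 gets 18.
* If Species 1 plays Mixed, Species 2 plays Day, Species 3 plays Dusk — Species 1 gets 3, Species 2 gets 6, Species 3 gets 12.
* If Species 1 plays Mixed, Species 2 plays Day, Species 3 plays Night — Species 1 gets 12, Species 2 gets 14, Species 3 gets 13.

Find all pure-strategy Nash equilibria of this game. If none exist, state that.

Species 1 against (Dawn, Dusk): payoffs 15, 19, 18 → best response Night.
Species 1 against (Dawn, Night): payoffs 12, 15, 2 → best response Night.
Species 1 against (Day, Dusk): payoffs 20, 18, 3 → best response Dusk.
Species 1 against (Day, Night): payoffs 7, 10, 12 → best response Mixed.
Species 2 against (Dusk, Dusk): payoffs 7, 10 → best response Day.
Species 2 against (Dusk, Night): payoffs 12, 14 → best response Day.
Species 2 against (Night, Dusk): payoffs 3, 1 → best response Dawn.
Species 2 against (Night, Night): payoffs 10, 9 → best response Dawn.
Species 2 against (Mixed, Dusk): payoffs 5, 6 → best response Day.
Species 2 against (Mixed, Night): payoffs 1, 14 → best response Day.
Species 3 against (Dusk, Dawn): payoffs 7, 3 → best response Dusk.
Species 3 against (Dusk, Day): payoffs 13, 9 → best response Dusk.
Species 3 against (Night, Dawn): payoffs 5, 7 → best response Night.
Species 3 against (Night, Day): payoffs 19, 7 → best response Dusk.
Species 3 against (Mixed, Dawn): payoffs 12, 18 → best response Night.
Species 3 against (Mixed, Day): payoffs 12, 13 → best response Night.
Mutual best responses: (Dusk, Day, Dusk); (Night, Dawn, Night); (Mixed, Day, Night).

(Dusk, Day, Dusk), (Night, Dawn, Night), (Mixed, Day, Night)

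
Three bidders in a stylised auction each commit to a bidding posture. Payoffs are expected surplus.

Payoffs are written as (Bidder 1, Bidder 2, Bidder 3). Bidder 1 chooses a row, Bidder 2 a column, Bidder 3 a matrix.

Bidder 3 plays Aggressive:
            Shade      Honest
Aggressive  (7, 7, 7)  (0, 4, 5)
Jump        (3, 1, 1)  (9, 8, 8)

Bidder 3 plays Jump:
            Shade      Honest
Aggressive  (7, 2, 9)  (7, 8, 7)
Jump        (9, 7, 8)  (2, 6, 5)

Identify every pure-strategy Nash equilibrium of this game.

Pure-strategy Nash equilibria: (Aggressive, Honest, Jump) and (Jump, Shade, Jump) and (Jump, Honest, Aggressive)

(Aggressive, Shade, Aggressive): Bidder 3 can switch to Jump (7 → 9). Not NE.
(Aggressive, Shade, Jump): Bidder 1 can switch to Jump (7 → 9). Not NE.
(Aggressive, Honest, Aggressive): Bidder 1 can switch to Jump (0 → 9). Not NE.
(Aggressive, Honest, Jump): Bidder 1 gets 7, best alternative 2; Bidder 2 gets 8, best alternative 2; Bidder 3 gets 7, best alternative 5. No profitable deviation — NE.
(Jump, Shade, Aggressive): Bidder 1 can switch to Aggressive (3 → 7). Not NE.
(Jump, Shade, Jump): Bidder 1 gets 9, best alternative 7; Bidder 2 gets 7, best alternative 6; Bidder 3 gets 8, best alternative 1. No profitable deviation — NE.
(Jump, Honest, Aggressive): Bidder 1 gets 9, best alternative 0; Bidder 2 gets 8, best alternative 1; Bidder 3 gets 8, best alternative 5. No profitable deviation — NE.
(Jump, Honest, Jump): Bidder 1 can switch to Aggressive (2 → 7). Not NE.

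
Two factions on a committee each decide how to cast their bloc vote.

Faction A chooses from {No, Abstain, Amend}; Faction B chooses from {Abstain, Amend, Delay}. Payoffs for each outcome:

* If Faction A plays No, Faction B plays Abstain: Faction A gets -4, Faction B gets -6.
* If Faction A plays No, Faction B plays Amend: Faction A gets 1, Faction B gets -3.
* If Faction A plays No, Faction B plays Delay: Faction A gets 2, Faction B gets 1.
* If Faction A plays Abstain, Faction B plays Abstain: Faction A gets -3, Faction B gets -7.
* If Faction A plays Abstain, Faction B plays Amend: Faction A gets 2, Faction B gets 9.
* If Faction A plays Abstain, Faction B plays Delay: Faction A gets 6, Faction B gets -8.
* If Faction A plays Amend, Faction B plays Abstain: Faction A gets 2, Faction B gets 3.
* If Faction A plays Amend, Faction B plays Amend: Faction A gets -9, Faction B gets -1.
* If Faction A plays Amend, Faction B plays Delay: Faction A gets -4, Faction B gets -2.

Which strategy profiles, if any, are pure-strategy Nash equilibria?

Faction A against Abstain: payoffs -4, -3, 2 → best response Amend.
Faction A against Amend: payoffs 1, 2, -9 → best response Abstain.
Faction A against Delay: payoffs 2, 6, -4 → best response Abstain.
Faction B against No: payoffs -6, -3, 1 → best response Delay.
Faction B against Abstain: payoffs -7, 9, -8 → best response Amend.
Faction B against Amend: payoffs 3, -1, -2 → best response Abstain.
Mutual best responses: (Abstain, Amend); (Amend, Abstain).

Pure-strategy Nash equilibria: (Abstain, Amend); (Amend, Abstain)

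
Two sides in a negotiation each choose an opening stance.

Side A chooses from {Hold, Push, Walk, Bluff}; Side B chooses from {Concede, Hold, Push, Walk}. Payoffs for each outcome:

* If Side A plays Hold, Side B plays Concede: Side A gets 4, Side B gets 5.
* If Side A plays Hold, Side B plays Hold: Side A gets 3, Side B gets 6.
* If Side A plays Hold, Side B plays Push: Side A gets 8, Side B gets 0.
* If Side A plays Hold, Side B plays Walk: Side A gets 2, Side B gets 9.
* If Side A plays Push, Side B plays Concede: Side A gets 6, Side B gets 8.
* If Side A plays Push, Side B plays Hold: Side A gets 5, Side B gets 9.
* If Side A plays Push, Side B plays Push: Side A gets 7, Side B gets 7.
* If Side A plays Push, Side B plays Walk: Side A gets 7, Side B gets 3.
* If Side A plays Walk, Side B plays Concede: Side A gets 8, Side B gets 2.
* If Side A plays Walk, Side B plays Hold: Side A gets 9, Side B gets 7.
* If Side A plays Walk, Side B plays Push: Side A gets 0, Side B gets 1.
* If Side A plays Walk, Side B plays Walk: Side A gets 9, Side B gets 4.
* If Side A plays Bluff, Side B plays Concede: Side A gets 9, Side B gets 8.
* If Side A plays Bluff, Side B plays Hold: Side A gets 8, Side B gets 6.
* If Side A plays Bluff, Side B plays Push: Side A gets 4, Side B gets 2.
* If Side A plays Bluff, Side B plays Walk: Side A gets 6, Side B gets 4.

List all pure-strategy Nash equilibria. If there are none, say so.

Side A against Concede: payoffs 4, 6, 8, 9 → best response Bluff.
Side A against Hold: payoffs 3, 5, 9, 8 → best response Walk.
Side A against Push: payoffs 8, 7, 0, 4 → best response Hold.
Side A against Walk: payoffs 2, 7, 9, 6 → best response Walk.
Side B against Hold: payoffs 5, 6, 0, 9 → best response Walk.
Side B against Push: payoffs 8, 9, 7, 3 → best response Hold.
Side B against Walk: payoffs 2, 7, 1, 4 → best response Hold.
Side B against Bluff: payoffs 8, 6, 2, 4 → best response Concede.
Mutual best responses: (Walk, Hold); (Bluff, Concede).

Pure-strategy Nash equilibria: (Walk, Hold), (Bluff, Concede)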